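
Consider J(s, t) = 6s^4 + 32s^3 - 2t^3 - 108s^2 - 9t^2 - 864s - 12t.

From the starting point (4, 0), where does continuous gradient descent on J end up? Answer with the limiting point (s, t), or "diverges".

J is separable, so gradient descent decouples: s follows -∂J/∂s, t follows -∂J/∂t.
∂J/∂s = 24(s - 3)(s + 3)(s + 4); at s=4 this is 1344, so s decreases.
∂J/∂t = -6(t + 1)(t + 2); at t=0 this is -12, so t increases.
The t-coordinate has no critical point in that direction and runs off to infinity.

diverges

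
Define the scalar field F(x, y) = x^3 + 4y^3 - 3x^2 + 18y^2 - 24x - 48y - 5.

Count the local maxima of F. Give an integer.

1

F separates as a function of x plus a function of y, so ∇F=0 decouples.
∂F/∂x = 3(x - 4)(x + 2) = 0 at x ∈ {-2, 4}; ∂F/∂y = 12(y - 1)(y + 4) = 0 at y ∈ {-4, 1}.
The Hessian is diagonal: diag(F_xx, F_yy). Second derivatives: F_xx(-2)=-18, F_xx(4)=18; F_yy(-4)=-60, F_yy(1)=60.
Local maxima occur where both diagonal entries negative: (-2, -4). Count: 1.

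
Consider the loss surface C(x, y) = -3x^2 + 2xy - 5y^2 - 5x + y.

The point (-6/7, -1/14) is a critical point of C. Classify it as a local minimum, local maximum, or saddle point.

local maximum

The Hessian of C is constant: H = [[-6, 2], [2, -10]].
det(H) = (-6)·(-10) − 2² = 56.
det(H) > 0 and tr(H) = -16 < 0, so H is negative definite and the point is a local maximum.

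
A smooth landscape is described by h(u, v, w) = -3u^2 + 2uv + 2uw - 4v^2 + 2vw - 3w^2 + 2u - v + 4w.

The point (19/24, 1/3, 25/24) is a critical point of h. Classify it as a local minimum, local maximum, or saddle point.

The Hessian is constant: H = [[-6, 2, 2], [2, -8, 2], [2, 2, -6]].
Leading principal minors: Δ₁ = -6, Δ₂ = 44, Δ₃ = -192.
The minors alternate sign starting negative (−, +, −), so H is negative definite: a local maximum.

local maximum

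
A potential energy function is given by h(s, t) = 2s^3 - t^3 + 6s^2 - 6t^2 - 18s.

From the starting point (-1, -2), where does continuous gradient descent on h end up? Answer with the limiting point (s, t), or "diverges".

(1, -4)

h is separable, so gradient descent decouples: s follows -∂h/∂s, t follows -∂h/∂t.
∂h/∂s = 6(s - 1)(s + 3); at s=-1 this is -24, so s increases.
∂h/∂t = -3t(t + 4); at t=-2 this is 12, so t decreases.
s converges to its nearest critical value 1 (a local min of the s-part); t converges to -4. The iterate converges to (1, -4).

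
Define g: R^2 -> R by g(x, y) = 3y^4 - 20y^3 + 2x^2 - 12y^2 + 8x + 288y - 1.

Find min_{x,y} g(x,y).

-425

g(x,y) separates as P(x) + Q(y) − 1, so its minimum is min P + min Q − 1.
P'(x) = 4x + 8 vanishes at x ∈ {-2}; Q'(y) = 12(y - 4)(y - 3)(y + 2) vanishes at y ∈ {-2, 3, 4}.
Local minima of P (where P''>0): P(-2)=-8. Local minima of Q: Q(-2)=-416, Q(4)=448.
So the global minimum of g is P(-2) + Q(-2) − 1 = -8 − 416 − 1 = -425, attained at (-2, -2).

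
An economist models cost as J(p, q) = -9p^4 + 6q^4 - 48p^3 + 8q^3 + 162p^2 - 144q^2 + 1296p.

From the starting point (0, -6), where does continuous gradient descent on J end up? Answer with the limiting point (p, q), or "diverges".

J is separable, so gradient descent decouples: p follows -∂J/∂p, q follows -∂J/∂q.
∂J/∂p = -36(p - 3)(p + 3)(p + 4); at p=0 this is 1296, so p decreases.
∂J/∂q = 24q(q - 3)(q + 4); at q=-6 this is -2592, so q increases.
p converges to its nearest critical value -3 (a local min of the p-part); q converges to -4. The iterate converges to (-3, -4).

(-3, -4)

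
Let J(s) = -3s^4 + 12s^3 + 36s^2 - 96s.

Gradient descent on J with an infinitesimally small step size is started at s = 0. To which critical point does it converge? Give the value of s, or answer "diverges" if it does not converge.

1

J'(s) = -12(s - 4)(s - 1)(s + 2), so J'(0) = -96.
Gradient descent moves in the -J' direction, i.e. s is increasing.
The nearest critical point in that direction is s = 1, where J'' = 108 > 0 (a local minimum). The iterate converges there.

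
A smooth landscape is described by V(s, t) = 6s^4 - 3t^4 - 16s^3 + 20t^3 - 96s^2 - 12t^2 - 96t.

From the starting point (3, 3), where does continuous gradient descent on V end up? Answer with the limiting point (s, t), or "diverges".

V is separable, so gradient descent decouples: s follows -∂V/∂s, t follows -∂V/∂t.
∂V/∂s = 24s(s - 4)(s + 2); at s=3 this is -360, so s increases.
∂V/∂t = -12(t - 4)(t - 2)(t + 1); at t=3 this is 48, so t decreases.
s converges to its nearest critical value 4 (a local min of the s-part); t converges to 2. The iterate converges to (4, 2).

(4, 2)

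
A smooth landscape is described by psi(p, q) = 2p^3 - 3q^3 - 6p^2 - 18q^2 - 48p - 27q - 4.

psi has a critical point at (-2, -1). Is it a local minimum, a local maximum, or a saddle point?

local maximum

The mixed partial ∂²psi/∂p∂q is 0, so the Hessian at any point is diag(psi_pp, psi_qq) = diag(12(p - 1), -18(q + 2)).
At (-2, -1): H = diag(-36, -18).
Both eigenvalues are negative, so H is negative definite: a local maximum.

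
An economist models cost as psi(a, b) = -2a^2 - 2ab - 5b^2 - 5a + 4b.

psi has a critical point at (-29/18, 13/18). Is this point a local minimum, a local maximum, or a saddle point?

local maximum

The Hessian of psi is constant: H = [[-4, -2], [-2, -10]].
det(H) = (-4)·(-10) − (-2)² = 36.
det(H) > 0 and tr(H) = -14 < 0, so H is negative definite and the point is a local maximum.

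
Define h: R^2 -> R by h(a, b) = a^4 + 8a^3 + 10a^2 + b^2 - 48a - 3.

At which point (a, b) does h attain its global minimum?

h(a,b) separates as P(a) + Q(b) − 3, so its minimum is min P + min Q − 3.
P'(a) = 4(a - 1)(a + 3)(a + 4) vanishes at a ∈ {-4, -3, 1}; Q'(b) = 2b vanishes at b ∈ {0}.
Local minima of P (where P''>0): P(-4)=96, P(1)=-29. Local minima of Q: Q(0)=0.
So the global minimum of h is P(1) + Q(0) − 3 = -29 + 0 − 3 = -32, attained at (1, 0).

(1, 0)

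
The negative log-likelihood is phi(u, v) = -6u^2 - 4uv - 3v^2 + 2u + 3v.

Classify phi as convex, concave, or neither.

concave

phi is quadratic, so its Hessian is the constant matrix H = [[-12, -4], [-4, -6]].
det(H) = 56, tr(H) = -18.
det(H) > 0 and tr(H) < 0, so H is negative definite everywhere: concave.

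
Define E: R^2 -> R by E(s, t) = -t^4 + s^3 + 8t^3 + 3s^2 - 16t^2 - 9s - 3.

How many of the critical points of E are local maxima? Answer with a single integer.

E separates as a function of s plus a function of t, so ∇E=0 decouples.
∂E/∂s = 3(s - 1)(s + 3) = 0 at s ∈ {-3, 1}; ∂E/∂t = -4t(t - 4)(t - 2) = 0 at t ∈ {0, 2, 4}.
The Hessian is diagonal: diag(E_ss, E_tt). Second derivatives: E_ss(-3)=-12, E_ss(1)=12; E_tt(0)=-32, E_tt(2)=16, E_tt(4)=-32.
Local maxima occur where both diagonal entries negative: (-3, 0), (-3, 4). Count: 2.

2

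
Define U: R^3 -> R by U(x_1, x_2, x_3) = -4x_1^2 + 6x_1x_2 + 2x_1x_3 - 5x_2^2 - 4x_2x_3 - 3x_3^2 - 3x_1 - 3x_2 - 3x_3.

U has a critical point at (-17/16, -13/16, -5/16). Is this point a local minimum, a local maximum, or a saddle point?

The Hessian is constant: H = [[-8, 6, 2], [6, -10, -4], [2, -4, -6]].
Leading principal minors: Δ₁ = -8, Δ₂ = 44, Δ₃ = -192.
The minors alternate sign starting negative (−, +, −), so H is negative definite: a local maximum.

local maximum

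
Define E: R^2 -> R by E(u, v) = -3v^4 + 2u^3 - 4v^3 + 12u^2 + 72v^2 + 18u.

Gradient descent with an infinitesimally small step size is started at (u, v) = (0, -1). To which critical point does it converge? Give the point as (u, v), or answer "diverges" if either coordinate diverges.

(-1, 0)

E is separable, so gradient descent decouples: u follows -∂E/∂u, v follows -∂E/∂v.
∂E/∂u = 6(u + 1)(u + 3); at u=0 this is 18, so u decreases.
∂E/∂v = -12v(v - 3)(v + 4); at v=-1 this is -144, so v increases.
u converges to its nearest critical value -1 (a local min of the u-part); v converges to 0. The iterate converges to (-1, 0).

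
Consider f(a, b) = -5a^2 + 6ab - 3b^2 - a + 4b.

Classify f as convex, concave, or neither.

concave

f is quadratic, so its Hessian is the constant matrix H = [[-10, 6], [6, -6]].
det(H) = 24, tr(H) = -16.
det(H) > 0 and tr(H) < 0, so H is negative definite everywhere: concave.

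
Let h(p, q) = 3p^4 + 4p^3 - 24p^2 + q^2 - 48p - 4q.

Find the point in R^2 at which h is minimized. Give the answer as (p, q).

(2, 2)

h(p,q) separates as A(p) + B(q), so its minimum is min A + min B.
A'(p) = 12(p - 2)(p + 1)(p + 2) vanishes at p ∈ {-2, -1, 2}; B'(q) = 2q - 4 vanishes at q ∈ {2}.
Local minima of A (where A''>0): A(-2)=16, A(2)=-112. Local minima of B: B(2)=-4.
So the global minimum of h is A(2) + B(2) = -112 − 4 = -116, attained at (2, 2).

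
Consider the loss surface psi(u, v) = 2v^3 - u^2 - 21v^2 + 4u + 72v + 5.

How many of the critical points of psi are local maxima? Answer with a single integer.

1

psi separates as a function of u plus a function of v, so ∇psi=0 decouples.
∂psi/∂u = -2(u - 2) = 0 at u ∈ {2}; ∂psi/∂v = 6(v - 4)(v - 3) = 0 at v ∈ {3, 4}.
The Hessian is diagonal: diag(psi_uu, psi_vv). Second derivatives: psi_uu(2)=-2; psi_vv(3)=-6, psi_vv(4)=6.
Local maxima occur where both diagonal entries negative: (2, 3). Count: 1.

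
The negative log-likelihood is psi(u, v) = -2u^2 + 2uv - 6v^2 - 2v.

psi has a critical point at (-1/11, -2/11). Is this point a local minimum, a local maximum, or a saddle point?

local maximum

The Hessian of psi is constant: H = [[-4, 2], [2, -12]].
det(H) = (-4)·(-12) − 2² = 44.
det(H) > 0 and tr(H) = -16 < 0, so H is negative definite and the point is a local maximum.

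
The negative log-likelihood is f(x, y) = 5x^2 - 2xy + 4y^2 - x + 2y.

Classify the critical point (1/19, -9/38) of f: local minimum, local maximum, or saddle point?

local minimum

The Hessian of f is constant: H = [[10, -2], [-2, 8]].
det(H) = 10·8 − (-2)² = 76.
det(H) > 0 and tr(H) = 18 > 0, so H is positive definite and the point is a local minimum.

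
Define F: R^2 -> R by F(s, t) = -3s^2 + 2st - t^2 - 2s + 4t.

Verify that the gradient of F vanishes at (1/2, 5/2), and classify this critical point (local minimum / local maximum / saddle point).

∇F = (-6s + 2t - 2, 2s - 2t + 4); substituting (1/2, 5/2) gives ∇F = (0, 0), so (1/2, 5/2) is indeed a critical point.
The Hessian of F is constant: H = [[-6, 2], [2, -2]].
det(H) = (-6)·(-2) − 2² = 8.
det(H) > 0 and tr(H) = -8 < 0, so H is negative definite and the point is a local maximum.

local maximum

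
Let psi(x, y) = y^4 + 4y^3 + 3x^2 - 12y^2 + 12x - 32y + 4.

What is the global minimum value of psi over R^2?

-72

psi(x,y) separates as P(x) + Q(y) + 4, so its minimum is min P + min Q + 4.
P'(x) = 6x + 12 vanishes at x ∈ {-2}; Q'(y) = 4(y - 2)(y + 1)(y + 4) vanishes at y ∈ {-4, -1, 2}.
Local minima of P (where P''>0): P(-2)=-12. Local minima of Q: Q(-4)=-64, Q(2)=-64.
So the global minimum of psi is P(-2) + Q(-4) + 4 = -12 − 64 + 4 = -72, attained at (-2, -4).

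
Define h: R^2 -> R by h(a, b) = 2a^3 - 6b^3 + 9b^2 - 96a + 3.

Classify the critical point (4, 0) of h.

The mixed partial ∂²h/∂a∂b is 0, so the Hessian at any point is diag(h_aa, h_bb) = diag(12a, 18(-2b + 1)).
At (4, 0): H = diag(48, 18).
Both eigenvalues are positive, so H is positive definite: a local minimum.

local minimum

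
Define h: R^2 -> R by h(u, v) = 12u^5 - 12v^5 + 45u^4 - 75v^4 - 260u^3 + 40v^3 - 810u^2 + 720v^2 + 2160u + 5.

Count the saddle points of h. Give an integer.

h separates as a function of u plus a function of v, so ∇h=0 decouples.
∂h/∂u = 60(u - 3)(u - 1)(u + 3)(u + 4) = 0 at u ∈ {-4, -3, 1, 3}; ∂h/∂v = -60v(v - 2)(v + 3)(v + 4) = 0 at v ∈ {-4, -3, 0, 2}.
The Hessian is diagonal: diag(h_uu, h_vv). Second derivatives: h_uu(-4)=-2100, h_uu(-3)=1440, h_uu(1)=-2400, h_uu(3)=5040; h_vv(-4)=1440, h_vv(-3)=-900, h_vv(0)=1440, h_vv(2)=-3600.
Saddle points occur where the two diagonal entries have opposite signs: (-4, -4), (-4, 0), (-3, -3), (-3, 2), (1, -4), (1, 0), (3, -3), (3, 2). Count: 8.

8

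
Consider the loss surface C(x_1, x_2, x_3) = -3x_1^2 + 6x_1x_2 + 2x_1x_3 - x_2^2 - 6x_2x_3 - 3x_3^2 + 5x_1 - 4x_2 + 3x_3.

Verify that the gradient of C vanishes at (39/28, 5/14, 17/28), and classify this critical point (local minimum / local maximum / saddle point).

∇C = (-6x_1 + 6x_2 + 2x_3 + 5, 6x_1 - 2x_2 - 6x_3 - 4, 2x_1 - 6x_2 - 6x_3 + 3); substituting (39/28, 5/14, 17/28) gives ∇C = (0, 0, 0), so (39/28, 5/14, 17/28) is indeed a critical point.
The Hessian is constant: H = [[-6, 6, 2], [6, -2, -6], [2, -6, -6]].
Leading principal minors: Δ₁ = -6, Δ₂ = -24, Δ₃ = 224.
The minors fit neither the all-positive nor the alternating-sign pattern, so H is indefinite: a saddle point.

saddle point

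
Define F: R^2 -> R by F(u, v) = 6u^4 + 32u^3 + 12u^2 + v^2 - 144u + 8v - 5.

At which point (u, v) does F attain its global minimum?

(1, -4)

F(u,v) separates as P(u) + Q(v) − 5, so its minimum is min P + min Q − 5.
P'(u) = 24(u - 1)(u + 2)(u + 3) vanishes at u ∈ {-3, -2, 1}; Q'(v) = 2v + 8 vanishes at v ∈ {-4}.
Local minima of P (where P''>0): P(-3)=162, P(1)=-94. Local minima of Q: Q(-4)=-16.
So the global minimum of F is P(1) + Q(-4) − 5 = -94 − 16 − 5 = -115, attained at (1, -4).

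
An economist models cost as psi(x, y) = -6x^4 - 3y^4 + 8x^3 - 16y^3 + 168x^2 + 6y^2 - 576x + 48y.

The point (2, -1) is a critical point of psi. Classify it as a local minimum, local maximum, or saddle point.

The mixed partial ∂²psi/∂x∂y is 0, so the Hessian at any point is diag(psi_xx, psi_yy) = diag(24(-3x^2 + 2x + 14), 12(-3y^2 - 8y + 1)).
At (2, -1): H = diag(144, 72).
Both eigenvalues are positive, so H is positive definite: a local minimum.

local minimum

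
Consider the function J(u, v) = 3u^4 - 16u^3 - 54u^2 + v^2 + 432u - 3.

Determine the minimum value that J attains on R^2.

-1110

J(u,v) separates as P(u) + Q(v) − 3, so its minimum is min P + min Q − 3.
P'(u) = 12(u - 4)(u - 3)(u + 3) vanishes at u ∈ {-3, 3, 4}; Q'(v) = 2v vanishes at v ∈ {0}.
Local minima of P (where P''>0): P(-3)=-1107, P(4)=608. Local minima of Q: Q(0)=0.
So the global minimum of J is P(-3) + Q(0) − 3 = -1107 + 0 − 3 = -1110, attained at (-3, 0).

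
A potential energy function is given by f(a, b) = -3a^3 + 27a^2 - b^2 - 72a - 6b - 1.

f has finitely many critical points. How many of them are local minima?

0

f separates as a function of a plus a function of b, so ∇f=0 decouples.
∂f/∂a = -9(a - 4)(a - 2) = 0 at a ∈ {2, 4}; ∂f/∂b = -2(b + 3) = 0 at b ∈ {-3}.
The Hessian is diagonal: diag(f_aa, f_bb). Second derivatives: f_aa(2)=18, f_aa(4)=-18; f_bb(-3)=-2.
Local minima occur where both diagonal entries positive: none. Count: 0.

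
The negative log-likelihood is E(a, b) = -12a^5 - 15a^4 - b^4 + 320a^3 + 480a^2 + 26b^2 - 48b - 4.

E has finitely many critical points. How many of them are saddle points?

6

E separates as a function of a plus a function of b, so ∇E=0 decouples.
∂E/∂a = -60a(a - 4)(a + 1)(a + 4) = 0 at a ∈ {-4, -1, 0, 4}; ∂E/∂b = -4(b - 3)(b - 1)(b + 4) = 0 at b ∈ {-4, 1, 3}.
The Hessian is diagonal: diag(E_aa, E_bb). Second derivatives: E_aa(-4)=5760, E_aa(-1)=-900, E_aa(0)=960, E_aa(4)=-9600; E_bb(-4)=-140, E_bb(1)=40, E_bb(3)=-56.
Saddle points occur where the two diagonal entries have opposite signs: (-4, -4), (-4, 3), (-1, 1), (0, -4), (0, 3), (4, 1). Count: 6.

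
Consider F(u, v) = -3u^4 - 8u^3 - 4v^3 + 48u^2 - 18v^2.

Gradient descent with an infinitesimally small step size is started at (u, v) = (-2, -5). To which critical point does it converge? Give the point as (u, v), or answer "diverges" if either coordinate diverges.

(0, -3)

F is separable, so gradient descent decouples: u follows -∂F/∂u, v follows -∂F/∂v.
∂F/∂u = -12u(u - 2)(u + 4); at u=-2 this is -192, so u increases.
∂F/∂v = -12v(v + 3); at v=-5 this is -120, so v increases.
u converges to its nearest critical value 0 (a local min of the u-part); v converges to -3. The iterate converges to (0, -3).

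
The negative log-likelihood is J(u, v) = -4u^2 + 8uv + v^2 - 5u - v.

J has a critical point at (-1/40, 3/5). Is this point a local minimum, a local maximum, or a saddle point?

The Hessian of J is constant: H = [[-8, 8], [8, 2]].
det(H) = (-8)·2 − 8² = -80.
Since det(H) < 0, H is indefinite and the critical point is a saddle point.

saddle point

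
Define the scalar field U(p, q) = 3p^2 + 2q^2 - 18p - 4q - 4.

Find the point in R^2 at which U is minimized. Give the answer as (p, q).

U(p,q) separates as A(p) + B(q) − 4, so its minimum is min A + min B − 4.
A'(p) = 6p - 18 vanishes at p ∈ {3}; B'(q) = 4q - 4 vanishes at q ∈ {1}.
Local minima of A (where A''>0): A(3)=-27. Local minima of B: B(1)=-2.
So the global minimum of U is A(3) + B(1) − 4 = -27 − 2 − 4 = -33, attained at (3, 1).

(3, 1)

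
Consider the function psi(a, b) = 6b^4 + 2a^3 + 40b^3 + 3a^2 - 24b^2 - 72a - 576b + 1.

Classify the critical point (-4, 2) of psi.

The mixed partial ∂²psi/∂a∂b is 0, so the Hessian at any point is diag(psi_aa, psi_bb) = diag(6(2a + 1), 24(3b^2 + 10b - 2)).
At (-4, 2): H = diag(-42, 720).
The eigenvalues have opposite signs, so H is indefinite: a saddle point.

saddle point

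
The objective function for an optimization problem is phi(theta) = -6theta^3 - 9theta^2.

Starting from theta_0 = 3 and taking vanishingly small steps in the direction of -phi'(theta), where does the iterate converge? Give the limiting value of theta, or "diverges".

diverges

phi'(theta) = -18theta(theta + 1), so phi'(3) = -216.
Gradient descent moves in the -phi' direction, i.e. theta is increasing.
There is no critical point above theta=3, and phi' keeps the same sign, so the iterate runs off to +∞.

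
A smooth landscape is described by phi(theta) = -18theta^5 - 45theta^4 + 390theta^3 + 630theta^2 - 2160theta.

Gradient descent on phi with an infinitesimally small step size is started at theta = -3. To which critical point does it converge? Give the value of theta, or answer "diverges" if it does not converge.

phi'(theta) = -90(theta - 3)(theta - 1)(theta + 2)(theta + 4), so phi'(-3) = 2160.
Gradient descent moves in the -phi' direction, i.e. theta is decreasing.
The nearest critical point in that direction is theta = -4, where phi'' = 6300 > 0 (a local minimum). The iterate converges there.

-4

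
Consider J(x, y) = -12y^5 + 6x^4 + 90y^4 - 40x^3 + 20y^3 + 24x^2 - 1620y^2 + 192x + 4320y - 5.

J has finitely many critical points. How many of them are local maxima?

J separates as a function of x plus a function of y, so ∇J=0 decouples.
∂J/∂x = 24(x - 4)(x - 2)(x + 1) = 0 at x ∈ {-1, 2, 4}; ∂J/∂y = -60(y - 4)(y - 3)(y - 2)(y + 3) = 0 at y ∈ {-3, 2, 3, 4}.
The Hessian is diagonal: diag(J_xx, J_yy). Second derivatives: J_xx(-1)=360, J_xx(2)=-144, J_xx(4)=240; J_yy(-3)=12600, J_yy(2)=-600, J_yy(3)=360, J_yy(4)=-840.
Local maxima occur where both diagonal entries negative: (2, 2), (2, 4). Count: 2.

2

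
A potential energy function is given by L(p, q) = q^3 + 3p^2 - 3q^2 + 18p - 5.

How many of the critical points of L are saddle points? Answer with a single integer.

L separates as a function of p plus a function of q, so ∇L=0 decouples.
∂L/∂p = 6(p + 3) = 0 at p ∈ {-3}; ∂L/∂q = 3q(q - 2) = 0 at q ∈ {0, 2}.
The Hessian is diagonal: diag(L_pp, L_qq). Second derivatives: L_pp(-3)=6; L_qq(0)=-6, L_qq(2)=6.
Saddle points occur where the two diagonal entries have opposite signs: (-3, 0). Count: 1.

1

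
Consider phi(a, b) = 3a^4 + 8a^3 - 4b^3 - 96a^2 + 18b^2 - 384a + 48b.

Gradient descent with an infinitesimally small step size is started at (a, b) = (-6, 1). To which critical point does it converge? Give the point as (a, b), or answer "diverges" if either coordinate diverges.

phi is separable, so gradient descent decouples: a follows -∂phi/∂a, b follows -∂phi/∂b.
∂phi/∂a = 12(a - 4)(a + 2)(a + 4); at a=-6 this is -960, so a increases.
∂phi/∂b = -12(b - 4)(b + 1); at b=1 this is 72, so b decreases.
a converges to its nearest critical value -4 (a local min of the a-part); b converges to -1. The iterate converges to (-4, -1).

(-4, -1)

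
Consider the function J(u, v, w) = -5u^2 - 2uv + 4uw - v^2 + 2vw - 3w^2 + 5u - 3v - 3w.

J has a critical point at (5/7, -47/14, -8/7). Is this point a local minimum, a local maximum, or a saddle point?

local maximum

The Hessian is constant: H = [[-10, -2, 4], [-2, -2, 2], [4, 2, -6]].
Leading principal minors: Δ₁ = -10, Δ₂ = 16, Δ₃ = -56.
The minors alternate sign starting negative (−, +, −), so H is negative definite: a local maximum.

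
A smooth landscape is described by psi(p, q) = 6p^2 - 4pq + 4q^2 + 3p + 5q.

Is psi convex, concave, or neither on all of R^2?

convex

psi is quadratic, so its Hessian is the constant matrix H = [[12, -4], [-4, 8]].
det(H) = 80, tr(H) = 20.
det(H) > 0 and tr(H) > 0, so H is positive definite everywhere: convex.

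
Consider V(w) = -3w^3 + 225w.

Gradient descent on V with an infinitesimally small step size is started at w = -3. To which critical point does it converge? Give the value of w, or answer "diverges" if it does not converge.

V'(w) = -9(w - 5)(w + 5), so V'(-3) = 144.
Gradient descent moves in the -V' direction, i.e. w is decreasing.
The nearest critical point in that direction is w = -5, where V'' = 90 > 0 (a local minimum). The iterate converges there.

-5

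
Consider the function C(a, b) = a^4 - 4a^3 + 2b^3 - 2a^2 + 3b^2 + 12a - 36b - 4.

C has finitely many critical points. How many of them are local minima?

C separates as a function of a plus a function of b, so ∇C=0 decouples.
∂C/∂a = 4(a - 3)(a - 1)(a + 1) = 0 at a ∈ {-1, 1, 3}; ∂C/∂b = 6(b - 2)(b + 3) = 0 at b ∈ {-3, 2}.
The Hessian is diagonal: diag(C_aa, C_bb). Second derivatives: C_aa(-1)=32, C_aa(1)=-16, C_aa(3)=32; C_bb(-3)=-30, C_bb(2)=30.
Local minima occur where both diagonal entries positive: (-1, 2), (3, 2). Count: 2.

2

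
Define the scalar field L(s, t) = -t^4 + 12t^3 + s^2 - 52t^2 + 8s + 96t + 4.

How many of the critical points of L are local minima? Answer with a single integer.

L separates as a function of s plus a function of t, so ∇L=0 decouples.
∂L/∂s = 2(s + 4) = 0 at s ∈ {-4}; ∂L/∂t = -4(t - 4)(t - 3)(t - 2) = 0 at t ∈ {2, 3, 4}.
The Hessian is diagonal: diag(L_ss, L_tt). Second derivatives: L_ss(-4)=2; L_tt(2)=-8, L_tt(3)=4, L_tt(4)=-8.
Local minima occur where both diagonal entries positive: (-4, 3). Count: 1.

1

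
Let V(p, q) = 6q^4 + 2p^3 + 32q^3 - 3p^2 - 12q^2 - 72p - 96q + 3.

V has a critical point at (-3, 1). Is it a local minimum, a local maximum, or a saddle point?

saddle point

The mixed partial ∂²V/∂p∂q is 0, so the Hessian at any point is diag(V_pp, V_qq) = diag(6(2p - 1), 24(3q^2 + 8q - 1)).
At (-3, 1): H = diag(-42, 240).
The eigenvalues have opposite signs, so H is indefinite: a saddle point.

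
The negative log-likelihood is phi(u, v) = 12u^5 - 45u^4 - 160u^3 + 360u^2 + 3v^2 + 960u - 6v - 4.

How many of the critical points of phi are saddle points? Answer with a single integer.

2

phi separates as a function of u plus a function of v, so ∇phi=0 decouples.
∂phi/∂u = 60(u - 4)(u - 2)(u + 1)(u + 2) = 0 at u ∈ {-2, -1, 2, 4}; ∂phi/∂v = 6(v - 1) = 0 at v ∈ {1}.
The Hessian is diagonal: diag(phi_uu, phi_vv). Second derivatives: phi_uu(-2)=-1440, phi_uu(-1)=900, phi_uu(2)=-1440, phi_uu(4)=3600; phi_vv(1)=6.
Saddle points occur where the two diagonal entries have opposite signs: (-2, 1), (2, 1). Count: 2.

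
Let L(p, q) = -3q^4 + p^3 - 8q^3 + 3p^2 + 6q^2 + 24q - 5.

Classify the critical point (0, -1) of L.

The mixed partial ∂²L/∂p∂q is 0, so the Hessian at any point is diag(L_pp, L_qq) = diag(6(p + 1), 12(-3q^2 - 4q + 1)).
At (0, -1): H = diag(6, 24).
Both eigenvalues are positive, so H is positive definite: a local minimum.

local minimum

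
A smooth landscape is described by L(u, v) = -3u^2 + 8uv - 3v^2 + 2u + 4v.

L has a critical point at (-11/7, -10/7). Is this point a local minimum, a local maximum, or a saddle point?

saddle point

The Hessian of L is constant: H = [[-6, 8], [8, -6]].
det(H) = (-6)·(-6) − 8² = -28.
Since det(H) < 0, H is indefinite and the critical point is a saddle point.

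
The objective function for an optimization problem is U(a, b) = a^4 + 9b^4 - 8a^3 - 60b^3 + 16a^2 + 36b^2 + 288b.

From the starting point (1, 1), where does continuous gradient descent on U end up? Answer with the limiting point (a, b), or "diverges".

(0, -1)

U is separable, so gradient descent decouples: a follows -∂U/∂a, b follows -∂U/∂b.
∂U/∂a = 4a(a - 4)(a - 2); at a=1 this is 12, so a decreases.
∂U/∂b = 36(b - 4)(b - 2)(b + 1); at b=1 this is 216, so b decreases.
a converges to its nearest critical value 0 (a local min of the a-part); b converges to -1. The iterate converges to (0, -1).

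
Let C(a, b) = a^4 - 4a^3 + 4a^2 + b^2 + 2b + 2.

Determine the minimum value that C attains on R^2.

1

C(a,b) separates as P(a) + Q(b) + 2, so its minimum is min P + min Q + 2.
P'(a) = 4a(a - 2)(a - 1) vanishes at a ∈ {0, 1, 2}; Q'(b) = 2b + 2 vanishes at b ∈ {-1}.
Local minima of P (where P''>0): P(0)=0, P(2)=0. Local minima of Q: Q(-1)=-1.
So the global minimum of C is P(0) + Q(-1) + 2 = 0 − 1 + 2 = 1, attained at (0, -1).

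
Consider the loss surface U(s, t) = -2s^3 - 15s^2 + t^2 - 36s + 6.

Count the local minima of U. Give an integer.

U separates as a function of s plus a function of t, so ∇U=0 decouples.
∂U/∂s = -6(s + 2)(s + 3) = 0 at s ∈ {-3, -2}; ∂U/∂t = 2t = 0 at t ∈ {0}.
The Hessian is diagonal: diag(U_ss, U_tt). Second derivatives: U_ss(-3)=6, U_ss(-2)=-6; U_tt(0)=2.
Local minima occur where both diagonal entries positive: (-3, 0). Count: 1.

1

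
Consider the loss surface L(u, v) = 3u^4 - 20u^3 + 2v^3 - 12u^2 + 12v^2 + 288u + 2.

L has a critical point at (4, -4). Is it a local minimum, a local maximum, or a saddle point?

The mixed partial ∂²L/∂u∂v is 0, so the Hessian at any point is diag(L_uu, L_vv) = diag(12(3u^2 - 10u - 2), 12(v + 2)).
At (4, -4): H = diag(72, -24).
The eigenvalues have opposite signs, so H is indefinite: a saddle point.

saddle point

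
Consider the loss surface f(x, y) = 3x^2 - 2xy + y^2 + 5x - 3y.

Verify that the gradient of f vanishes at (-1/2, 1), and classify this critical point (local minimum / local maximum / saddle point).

local minimum

∇f = (6x - 2y + 5, -2x + 2y - 3); substituting (-1/2, 1) gives ∇f = (0, 0), so (-1/2, 1) is indeed a critical point.
The Hessian of f is constant: H = [[6, -2], [-2, 2]].
det(H) = 6·2 − (-2)² = 8.
det(H) > 0 and tr(H) = 8 > 0, so H is positive definite and the point is a local minimum.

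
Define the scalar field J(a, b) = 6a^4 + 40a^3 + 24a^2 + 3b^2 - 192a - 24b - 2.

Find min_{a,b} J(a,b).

J(a,b) separates as P(a) + Q(b) − 2, so its minimum is min P + min Q − 2.
P'(a) = 24(a - 1)(a + 2)(a + 4) vanishes at a ∈ {-4, -2, 1}; Q'(b) = 6b - 24 vanishes at b ∈ {4}.
Local minima of P (where P''>0): P(-4)=128, P(1)=-122. Local minima of Q: Q(4)=-48.
So the global minimum of J is P(1) + Q(4) − 2 = -122 − 48 − 2 = -172, attained at (1, 4).

-172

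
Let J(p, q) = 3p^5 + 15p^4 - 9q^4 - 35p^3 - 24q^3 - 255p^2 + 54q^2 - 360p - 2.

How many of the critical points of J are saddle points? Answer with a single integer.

6

J separates as a function of p plus a function of q, so ∇J=0 decouples.
∂J/∂p = 15(p - 3)(p + 1)(p + 2)(p + 4) = 0 at p ∈ {-4, -2, -1, 3}; ∂J/∂q = -36q(q - 1)(q + 3) = 0 at q ∈ {-3, 0, 1}.
The Hessian is diagonal: diag(J_pp, J_qq). Second derivatives: J_pp(-4)=-630, J_pp(-2)=150, J_pp(-1)=-180, J_pp(3)=2100; J_qq(-3)=-432, J_qq(0)=108, J_qq(1)=-144.
Saddle points occur where the two diagonal entries have opposite signs: (-4, 0), (-2, -3), (-2, 1), (-1, 0), (3, -3), (3, 1). Count: 6.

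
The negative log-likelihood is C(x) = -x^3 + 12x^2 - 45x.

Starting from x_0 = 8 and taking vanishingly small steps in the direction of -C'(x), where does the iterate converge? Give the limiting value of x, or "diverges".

C'(x) = -3(x - 5)(x - 3), so C'(8) = -45.
Gradient descent moves in the -C' direction, i.e. x is increasing.
There is no critical point above x=8, and C' keeps the same sign, so the iterate runs off to +∞.

diverges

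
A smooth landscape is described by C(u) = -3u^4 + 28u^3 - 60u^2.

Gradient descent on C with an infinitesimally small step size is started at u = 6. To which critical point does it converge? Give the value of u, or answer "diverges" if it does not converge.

C'(u) = -12u(u - 5)(u - 2), so C'(6) = -288.
Gradient descent moves in the -C' direction, i.e. u is increasing.
There is no critical point above u=6, and C' keeps the same sign, so the iterate runs off to +∞.

diverges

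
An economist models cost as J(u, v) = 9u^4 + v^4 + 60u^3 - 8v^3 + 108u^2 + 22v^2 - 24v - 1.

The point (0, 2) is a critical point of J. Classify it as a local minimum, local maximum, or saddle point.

The mixed partial ∂²J/∂u∂v is 0, so the Hessian at any point is diag(J_uu, J_vv) = diag(36(3u^2 + 10u + 6), 4(3v^2 - 12v + 11)).
At (0, 2): H = diag(216, -4).
The eigenvalues have opposite signs, so H is indefinite: a saddle point.

saddle point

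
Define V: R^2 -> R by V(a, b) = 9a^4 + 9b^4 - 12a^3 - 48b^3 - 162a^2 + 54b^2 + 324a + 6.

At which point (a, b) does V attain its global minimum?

(-3, 3)

V(a,b) separates as P(a) + Q(b) + 6, so its minimum is min P + min Q + 6.
P'(a) = 36(a - 3)(a - 1)(a + 3) vanishes at a ∈ {-3, 1, 3}; Q'(b) = 36b(b - 3)(b - 1) vanishes at b ∈ {0, 1, 3}.
Local minima of P (where P''>0): P(-3)=-1377, P(3)=-81. Local minima of Q: Q(0)=0, Q(3)=-81.
So the global minimum of V is P(-3) + Q(3) + 6 = -1377 − 81 + 6 = -1452, attained at (-3, 3).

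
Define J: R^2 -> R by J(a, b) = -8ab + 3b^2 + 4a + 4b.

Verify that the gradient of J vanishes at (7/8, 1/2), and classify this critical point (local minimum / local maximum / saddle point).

∇J = (-8b + 4, -8a + 6b + 4); substituting (7/8, 1/2) gives ∇J = (0, 0), so (7/8, 1/2) is indeed a critical point.
The Hessian of J is constant: H = [[0, -8], [-8, 6]].
det(H) = 0·6 − (-8)² = -64.
Since det(H) < 0, H is indefinite and the critical point is a saddle point.

saddle point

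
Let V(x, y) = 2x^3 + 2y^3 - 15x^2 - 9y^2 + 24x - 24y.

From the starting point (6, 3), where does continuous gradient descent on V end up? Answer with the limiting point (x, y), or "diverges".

V is separable, so gradient descent decouples: x follows -∂V/∂x, y follows -∂V/∂y.
∂V/∂x = 6(x - 4)(x - 1); at x=6 this is 60, so x decreases.
∂V/∂y = 6(y - 4)(y + 1); at y=3 this is -24, so y increases.
x converges to its nearest critical value 4 (a local min of the x-part); y converges to 4. The iterate converges to (4, 4).

(4, 4)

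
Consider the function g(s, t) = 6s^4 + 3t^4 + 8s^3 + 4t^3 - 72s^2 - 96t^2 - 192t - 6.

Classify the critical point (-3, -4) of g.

The mixed partial ∂²g/∂s∂t is 0, so the Hessian at any point is diag(g_ss, g_tt) = diag(24(3s^2 + 2s - 6), 12(3t^2 + 2t - 16)).
At (-3, -4): H = diag(360, 288).
Both eigenvalues are positive, so H is positive definite: a local minimum.

local minimum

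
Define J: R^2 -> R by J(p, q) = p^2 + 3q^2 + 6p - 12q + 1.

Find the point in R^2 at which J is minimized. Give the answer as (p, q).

J(p,q) separates as A(p) + B(q) + 1, so its minimum is min A + min B + 1.
A'(p) = 2p + 6 vanishes at p ∈ {-3}; B'(q) = 6q - 12 vanishes at q ∈ {2}.
Local minima of A (where A''>0): A(-3)=-9. Local minima of B: B(2)=-12.
So the global minimum of J is A(-3) + B(2) + 1 = -9 − 12 + 1 = -20, attained at (-3, 2).

(-3, 2)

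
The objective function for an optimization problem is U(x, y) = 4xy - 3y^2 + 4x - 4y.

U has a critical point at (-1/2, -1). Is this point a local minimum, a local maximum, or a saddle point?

saddle point

The Hessian of U is constant: H = [[0, 4], [4, -6]].
det(H) = 0·(-6) − 4² = -16.
Since det(H) < 0, H is indefinite and the critical point is a saddle point.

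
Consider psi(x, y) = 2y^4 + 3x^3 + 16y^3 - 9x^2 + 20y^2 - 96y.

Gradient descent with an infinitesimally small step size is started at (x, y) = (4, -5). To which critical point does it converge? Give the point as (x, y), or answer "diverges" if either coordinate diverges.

(2, -4)

psi is separable, so gradient descent decouples: x follows -∂psi/∂x, y follows -∂psi/∂y.
∂psi/∂x = 9x(x - 2); at x=4 this is 72, so x decreases.
∂psi/∂y = 8(y - 1)(y + 3)(y + 4); at y=-5 this is -96, so y increases.
x converges to its nearest critical value 2 (a local min of the x-part); y converges to -4. The iterate converges to (2, -4).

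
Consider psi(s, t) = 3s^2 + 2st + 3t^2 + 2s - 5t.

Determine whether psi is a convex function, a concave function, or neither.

convex

psi is quadratic, so its Hessian is the constant matrix H = [[6, 2], [2, 6]].
det(H) = 32, tr(H) = 12.
det(H) > 0 and tr(H) > 0, so H is positive definite everywhere: convex.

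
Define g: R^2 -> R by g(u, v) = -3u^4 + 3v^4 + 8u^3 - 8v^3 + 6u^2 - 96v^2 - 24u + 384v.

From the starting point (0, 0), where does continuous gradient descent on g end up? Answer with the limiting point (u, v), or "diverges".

g is separable, so gradient descent decouples: u follows -∂g/∂u, v follows -∂g/∂v.
∂g/∂u = -12(u - 2)(u - 1)(u + 1); at u=0 this is -24, so u increases.
∂g/∂v = 12(v - 4)(v - 2)(v + 4); at v=0 this is 384, so v decreases.
u converges to its nearest critical value 1 (a local min of the u-part); v converges to -4. The iterate converges to (1, -4).

(1, -4)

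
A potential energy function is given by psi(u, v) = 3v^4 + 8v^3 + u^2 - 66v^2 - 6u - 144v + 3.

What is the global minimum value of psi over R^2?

-573

psi(u,v) separates as P(u) + Q(v) + 3, so its minimum is min P + min Q + 3.
P'(u) = 2u - 6 vanishes at u ∈ {3}; Q'(v) = 12(v - 3)(v + 1)(v + 4) vanishes at v ∈ {-4, -1, 3}.
Local minima of P (where P''>0): P(3)=-9. Local minima of Q: Q(-4)=-224, Q(3)=-567.
So the global minimum of psi is P(3) + Q(3) + 3 = -9 − 567 + 3 = -573, attained at (3, 3).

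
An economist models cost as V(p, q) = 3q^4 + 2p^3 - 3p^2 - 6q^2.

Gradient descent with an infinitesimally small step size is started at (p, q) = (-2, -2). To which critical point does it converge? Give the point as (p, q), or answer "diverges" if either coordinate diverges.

diverges

V is separable, so gradient descent decouples: p follows -∂V/∂p, q follows -∂V/∂q.
∂V/∂p = 6p(p - 1); at p=-2 this is 36, so p decreases.
∂V/∂q = 12q(q - 1)(q + 1); at q=-2 this is -72, so q increases.
The p-coordinate has no critical point in that direction and runs off to infinity.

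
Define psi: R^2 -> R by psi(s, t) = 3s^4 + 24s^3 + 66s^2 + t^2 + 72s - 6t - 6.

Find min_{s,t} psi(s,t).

-42

psi(s,t) separates as P(s) + Q(t) − 6, so its minimum is min P + min Q − 6.
P'(s) = 12(s + 1)(s + 2)(s + 3) vanishes at s ∈ {-3, -2, -1}; Q'(t) = 2(t - 3) vanishes at t ∈ {3}.
Local minima of P (where P''>0): P(-3)=-27, P(-1)=-27. Local minima of Q: Q(3)=-9.
So the global minimum of psi is P(-3) + Q(3) − 6 = -27 − 9 − 6 = -42, attained at (-3, 3).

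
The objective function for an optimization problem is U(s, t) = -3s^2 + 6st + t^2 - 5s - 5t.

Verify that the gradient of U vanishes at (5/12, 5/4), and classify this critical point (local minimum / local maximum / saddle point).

∇U = (-6s + 6t - 5, 6s + 2t - 5); substituting (5/12, 5/4) gives ∇U = (0, 0), so (5/12, 5/4) is indeed a critical point.
The Hessian of U is constant: H = [[-6, 6], [6, 2]].
det(H) = (-6)·2 − 6² = -48.
Since det(H) < 0, H is indefinite and the critical point is a saddle point.

saddle point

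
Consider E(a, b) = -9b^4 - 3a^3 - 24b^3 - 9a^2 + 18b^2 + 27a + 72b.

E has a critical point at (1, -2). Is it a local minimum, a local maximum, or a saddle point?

local maximum

The mixed partial ∂²E/∂a∂b is 0, so the Hessian at any point is diag(E_aa, E_bb) = diag(-18(a + 1), 36(-3b^2 - 4b + 1)).
At (1, -2): H = diag(-36, -108).
Both eigenvalues are negative, so H is negative definite: a local maximum.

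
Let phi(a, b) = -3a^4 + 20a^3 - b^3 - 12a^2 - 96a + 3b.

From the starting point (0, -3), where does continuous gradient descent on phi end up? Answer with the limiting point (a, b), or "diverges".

(2, -1)

phi is separable, so gradient descent decouples: a follows -∂phi/∂a, b follows -∂phi/∂b.
∂phi/∂a = -12(a - 4)(a - 2)(a + 1); at a=0 this is -96, so a increases.
∂phi/∂b = -3(b - 1)(b + 1); at b=-3 this is -24, so b increases.
a converges to its nearest critical value 2 (a local min of the a-part); b converges to -1. The iterate converges to (2, -1).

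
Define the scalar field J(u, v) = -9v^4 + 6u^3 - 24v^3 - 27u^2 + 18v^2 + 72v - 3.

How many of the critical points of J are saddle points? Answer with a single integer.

3

J separates as a function of u plus a function of v, so ∇J=0 decouples.
∂J/∂u = 18u(u - 3) = 0 at u ∈ {0, 3}; ∂J/∂v = -36(v - 1)(v + 1)(v + 2) = 0 at v ∈ {-2, -1, 1}.
The Hessian is diagonal: diag(J_uu, J_vv). Second derivatives: J_uu(0)=-54, J_uu(3)=54; J_vv(-2)=-108, J_vv(-1)=72, J_vv(1)=-216.
Saddle points occur where the two diagonal entries have opposite signs: (0, -1), (3, -2), (3, 1). Count: 3.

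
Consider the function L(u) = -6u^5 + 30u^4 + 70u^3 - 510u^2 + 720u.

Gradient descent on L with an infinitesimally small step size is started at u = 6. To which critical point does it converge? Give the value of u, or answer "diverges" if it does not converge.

diverges

L'(u) = -30(u - 4)(u - 2)(u - 1)(u + 3), so L'(6) = -10800.
Gradient descent moves in the -L' direction, i.e. u is increasing.
There is no critical point above u=6, and L' keeps the same sign, so the iterate runs off to +∞.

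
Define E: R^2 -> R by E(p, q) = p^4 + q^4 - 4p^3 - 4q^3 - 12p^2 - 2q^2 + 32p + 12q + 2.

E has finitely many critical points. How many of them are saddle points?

E separates as a function of p plus a function of q, so ∇E=0 decouples.
∂E/∂p = 4(p - 4)(p - 1)(p + 2) = 0 at p ∈ {-2, 1, 4}; ∂E/∂q = 4(q - 3)(q - 1)(q + 1) = 0 at q ∈ {-1, 1, 3}.
The Hessian is diagonal: diag(E_pp, E_qq). Second derivatives: E_pp(-2)=72, E_pp(1)=-36, E_pp(4)=72; E_qq(-1)=32, E_qq(1)=-16, E_qq(3)=32.
Saddle points occur where the two diagonal entries have opposite signs: (-2, 1), (1, -1), (1, 3), (4, 1). Count: 4.

4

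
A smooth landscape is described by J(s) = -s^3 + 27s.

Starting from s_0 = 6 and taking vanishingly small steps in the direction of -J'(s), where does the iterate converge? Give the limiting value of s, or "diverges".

J'(s) = -3(s - 3)(s + 3), so J'(6) = -81.
Gradient descent moves in the -J' direction, i.e. s is increasing.
There is no critical point above s=6, and J' keeps the same sign, so the iterate runs off to +∞.

diverges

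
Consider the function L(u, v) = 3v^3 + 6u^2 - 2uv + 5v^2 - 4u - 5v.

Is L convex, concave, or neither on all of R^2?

The term 3v^3 is cubic, so the Hessian is not constant.
∂²L/∂v² = 18v + 10, which takes both signs as v varies (negative for sufficiently negative v). A diagonal entry of the Hessian changing sign means the Hessian is neither positive- nor negative-semidefinite on all of R^2.

neither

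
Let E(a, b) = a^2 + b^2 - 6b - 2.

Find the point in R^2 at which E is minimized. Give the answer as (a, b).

E(a,b) separates as P(a) + Q(b) − 2, so its minimum is min P + min Q − 2.
P'(a) = 2a vanishes at a ∈ {0}; Q'(b) = 2b - 6 vanishes at b ∈ {3}.
Local minima of P (where P''>0): P(0)=0. Local minima of Q: Q(3)=-9.
So the global minimum of E is P(0) + Q(3) − 2 = 0 − 9 − 2 = -11, attained at (0, 3).

(0, 3)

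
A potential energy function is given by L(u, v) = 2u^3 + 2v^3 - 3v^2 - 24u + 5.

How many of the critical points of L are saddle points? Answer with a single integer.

2

L separates as a function of u plus a function of v, so ∇L=0 decouples.
∂L/∂u = 6(u - 2)(u + 2) = 0 at u ∈ {-2, 2}; ∂L/∂v = 6v(v - 1) = 0 at v ∈ {0, 1}.
The Hessian is diagonal: diag(L_uu, L_vv). Second derivatives: L_uu(-2)=-24, L_uu(2)=24; L_vv(0)=-6, L_vv(1)=6.
Saddle points occur where the two diagonal entries have opposite signs: (-2, 1), (2, 0). Count: 2.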